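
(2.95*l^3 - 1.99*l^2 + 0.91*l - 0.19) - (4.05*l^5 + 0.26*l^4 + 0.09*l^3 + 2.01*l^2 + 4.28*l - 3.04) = -4.05*l^5 - 0.26*l^4 + 2.86*l^3 - 4.0*l^2 - 3.37*l + 2.85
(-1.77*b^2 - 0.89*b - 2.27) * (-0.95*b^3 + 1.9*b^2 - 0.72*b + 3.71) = 1.6815*b^5 - 2.5175*b^4 + 1.7399*b^3 - 10.2389*b^2 - 1.6675*b - 8.4217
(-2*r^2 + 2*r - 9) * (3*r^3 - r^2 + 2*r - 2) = -6*r^5 + 8*r^4 - 33*r^3 + 17*r^2 - 22*r + 18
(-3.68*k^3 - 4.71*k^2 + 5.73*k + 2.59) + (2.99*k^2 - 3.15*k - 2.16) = -3.68*k^3 - 1.72*k^2 + 2.58*k + 0.43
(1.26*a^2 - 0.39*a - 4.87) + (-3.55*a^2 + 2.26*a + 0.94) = -2.29*a^2 + 1.87*a - 3.93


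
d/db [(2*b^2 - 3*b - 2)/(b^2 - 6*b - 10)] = 9*(-b^2 - 4*b + 2)/(b^4 - 12*b^3 + 16*b^2 + 120*b + 100)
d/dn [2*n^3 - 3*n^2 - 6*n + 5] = 6*n^2 - 6*n - 6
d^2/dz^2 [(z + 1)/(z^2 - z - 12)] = 2*(-3*z*(-z^2 + z + 12) - (z + 1)*(2*z - 1)^2)/(-z^2 + z + 12)^3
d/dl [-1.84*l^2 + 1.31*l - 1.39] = 1.31 - 3.68*l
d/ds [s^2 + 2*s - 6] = 2*s + 2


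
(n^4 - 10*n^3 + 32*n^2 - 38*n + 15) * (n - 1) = n^5 - 11*n^4 + 42*n^3 - 70*n^2 + 53*n - 15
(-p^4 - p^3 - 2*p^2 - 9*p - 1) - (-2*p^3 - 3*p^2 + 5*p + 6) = -p^4 + p^3 + p^2 - 14*p - 7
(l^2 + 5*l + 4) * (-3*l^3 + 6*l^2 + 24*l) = -3*l^5 - 9*l^4 + 42*l^3 + 144*l^2 + 96*l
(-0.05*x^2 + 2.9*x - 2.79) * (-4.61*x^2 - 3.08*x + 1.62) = 0.2305*x^4 - 13.215*x^3 + 3.8489*x^2 + 13.2912*x - 4.5198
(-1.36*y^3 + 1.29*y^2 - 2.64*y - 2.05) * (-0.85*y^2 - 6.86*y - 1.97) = 1.156*y^5 + 8.2331*y^4 - 3.9262*y^3 + 17.3116*y^2 + 19.2638*y + 4.0385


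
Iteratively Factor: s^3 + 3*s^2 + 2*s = (s + 1)*(s^2 + 2*s) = s*(s + 1)*(s + 2)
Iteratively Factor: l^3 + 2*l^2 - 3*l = (l + 3)*(l^2 - l) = (l - 1)*(l + 3)*(l)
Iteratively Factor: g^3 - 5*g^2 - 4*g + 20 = (g + 2)*(g^2 - 7*g + 10) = (g - 2)*(g + 2)*(g - 5)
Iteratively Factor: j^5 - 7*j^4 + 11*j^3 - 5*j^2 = (j - 1)*(j^4 - 6*j^3 + 5*j^2) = (j - 5)*(j - 1)*(j^3 - j^2) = j*(j - 5)*(j - 1)*(j^2 - j) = j*(j - 5)*(j - 1)^2*(j)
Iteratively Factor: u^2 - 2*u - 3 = (u - 3)*(u + 1)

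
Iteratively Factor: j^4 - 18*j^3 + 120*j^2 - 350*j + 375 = (j - 5)*(j^3 - 13*j^2 + 55*j - 75) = (j - 5)*(j - 3)*(j^2 - 10*j + 25) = (j - 5)^2*(j - 3)*(j - 5)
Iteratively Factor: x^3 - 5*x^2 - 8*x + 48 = (x + 3)*(x^2 - 8*x + 16) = (x - 4)*(x + 3)*(x - 4)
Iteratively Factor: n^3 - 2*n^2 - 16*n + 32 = (n + 4)*(n^2 - 6*n + 8) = (n - 2)*(n + 4)*(n - 4)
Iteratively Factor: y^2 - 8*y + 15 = (y - 5)*(y - 3)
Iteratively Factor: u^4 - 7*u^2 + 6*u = (u - 2)*(u^3 + 2*u^2 - 3*u) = u*(u - 2)*(u^2 + 2*u - 3) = u*(u - 2)*(u + 3)*(u - 1)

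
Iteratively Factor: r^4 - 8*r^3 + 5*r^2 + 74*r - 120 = (r - 4)*(r^3 - 4*r^2 - 11*r + 30) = (r - 5)*(r - 4)*(r^2 + r - 6) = (r - 5)*(r - 4)*(r - 2)*(r + 3)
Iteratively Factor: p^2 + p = (p + 1)*(p)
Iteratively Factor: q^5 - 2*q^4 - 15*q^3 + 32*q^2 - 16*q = (q)*(q^4 - 2*q^3 - 15*q^2 + 32*q - 16) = q*(q - 1)*(q^3 - q^2 - 16*q + 16) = q*(q - 4)*(q - 1)*(q^2 + 3*q - 4) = q*(q - 4)*(q - 1)^2*(q + 4)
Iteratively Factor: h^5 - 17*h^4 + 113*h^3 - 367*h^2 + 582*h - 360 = (h - 3)*(h^4 - 14*h^3 + 71*h^2 - 154*h + 120) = (h - 4)*(h - 3)*(h^3 - 10*h^2 + 31*h - 30) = (h - 4)*(h - 3)^2*(h^2 - 7*h + 10) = (h - 5)*(h - 4)*(h - 3)^2*(h - 2)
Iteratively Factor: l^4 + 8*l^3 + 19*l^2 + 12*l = (l + 1)*(l^3 + 7*l^2 + 12*l) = (l + 1)*(l + 4)*(l^2 + 3*l) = (l + 1)*(l + 3)*(l + 4)*(l)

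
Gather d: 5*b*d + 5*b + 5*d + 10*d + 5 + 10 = 5*b + d*(5*b + 15) + 15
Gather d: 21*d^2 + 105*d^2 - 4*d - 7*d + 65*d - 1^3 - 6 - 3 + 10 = 126*d^2 + 54*d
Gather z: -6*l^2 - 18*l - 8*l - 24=-6*l^2 - 26*l - 24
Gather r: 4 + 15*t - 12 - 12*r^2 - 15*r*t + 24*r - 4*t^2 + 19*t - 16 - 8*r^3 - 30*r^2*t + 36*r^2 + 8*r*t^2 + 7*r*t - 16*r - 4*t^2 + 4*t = -8*r^3 + r^2*(24 - 30*t) + r*(8*t^2 - 8*t + 8) - 8*t^2 + 38*t - 24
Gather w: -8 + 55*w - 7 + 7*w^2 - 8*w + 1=7*w^2 + 47*w - 14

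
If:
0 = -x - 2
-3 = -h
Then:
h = 3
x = -2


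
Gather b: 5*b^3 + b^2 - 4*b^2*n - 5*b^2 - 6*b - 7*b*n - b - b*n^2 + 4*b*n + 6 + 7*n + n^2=5*b^3 + b^2*(-4*n - 4) + b*(-n^2 - 3*n - 7) + n^2 + 7*n + 6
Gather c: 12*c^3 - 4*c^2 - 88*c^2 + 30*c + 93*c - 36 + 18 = 12*c^3 - 92*c^2 + 123*c - 18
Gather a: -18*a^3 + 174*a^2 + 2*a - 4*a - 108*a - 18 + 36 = -18*a^3 + 174*a^2 - 110*a + 18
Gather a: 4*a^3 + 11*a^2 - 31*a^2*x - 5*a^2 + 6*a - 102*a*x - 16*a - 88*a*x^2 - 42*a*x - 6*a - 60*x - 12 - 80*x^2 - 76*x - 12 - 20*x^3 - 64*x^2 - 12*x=4*a^3 + a^2*(6 - 31*x) + a*(-88*x^2 - 144*x - 16) - 20*x^3 - 144*x^2 - 148*x - 24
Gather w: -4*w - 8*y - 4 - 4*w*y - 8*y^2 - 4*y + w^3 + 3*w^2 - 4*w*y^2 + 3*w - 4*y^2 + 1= w^3 + 3*w^2 + w*(-4*y^2 - 4*y - 1) - 12*y^2 - 12*y - 3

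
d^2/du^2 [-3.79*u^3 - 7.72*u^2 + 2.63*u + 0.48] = -22.74*u - 15.44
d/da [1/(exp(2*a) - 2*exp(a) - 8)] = 2*(1 - exp(a))*exp(a)/(-exp(2*a) + 2*exp(a) + 8)^2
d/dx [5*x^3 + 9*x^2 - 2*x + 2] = 15*x^2 + 18*x - 2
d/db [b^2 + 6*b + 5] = 2*b + 6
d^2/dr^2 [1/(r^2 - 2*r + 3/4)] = 32*(-4*r^2 + 8*r + 16*(r - 1)^2 - 3)/(4*r^2 - 8*r + 3)^3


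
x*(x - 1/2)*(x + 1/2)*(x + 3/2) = x^4 + 3*x^3/2 - x^2/4 - 3*x/8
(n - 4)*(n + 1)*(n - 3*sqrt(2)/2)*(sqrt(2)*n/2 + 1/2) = sqrt(2)*n^4/2 - 3*sqrt(2)*n^3/2 - n^3 - 11*sqrt(2)*n^2/4 + 3*n^2 + 9*sqrt(2)*n/4 + 4*n + 3*sqrt(2)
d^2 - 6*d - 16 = (d - 8)*(d + 2)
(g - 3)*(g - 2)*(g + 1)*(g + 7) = g^4 + 3*g^3 - 27*g^2 + 13*g + 42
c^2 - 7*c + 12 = (c - 4)*(c - 3)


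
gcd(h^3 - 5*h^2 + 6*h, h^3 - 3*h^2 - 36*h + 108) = h - 3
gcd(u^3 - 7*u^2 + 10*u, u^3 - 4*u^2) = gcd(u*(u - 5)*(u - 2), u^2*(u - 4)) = u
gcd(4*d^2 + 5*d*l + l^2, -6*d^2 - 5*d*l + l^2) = d + l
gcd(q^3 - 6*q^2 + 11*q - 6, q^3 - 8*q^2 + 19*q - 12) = q^2 - 4*q + 3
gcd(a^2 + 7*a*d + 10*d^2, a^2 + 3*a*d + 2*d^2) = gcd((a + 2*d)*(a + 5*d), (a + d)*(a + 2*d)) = a + 2*d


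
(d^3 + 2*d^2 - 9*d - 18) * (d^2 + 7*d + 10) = d^5 + 9*d^4 + 15*d^3 - 61*d^2 - 216*d - 180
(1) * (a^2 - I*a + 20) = a^2 - I*a + 20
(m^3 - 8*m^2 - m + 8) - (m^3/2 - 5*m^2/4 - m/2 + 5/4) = m^3/2 - 27*m^2/4 - m/2 + 27/4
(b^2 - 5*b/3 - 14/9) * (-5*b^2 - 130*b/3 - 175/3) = -5*b^4 - 35*b^3 + 65*b^2/3 + 4445*b/27 + 2450/27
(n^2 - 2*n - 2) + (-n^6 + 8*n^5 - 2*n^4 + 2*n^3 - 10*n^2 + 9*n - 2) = -n^6 + 8*n^5 - 2*n^4 + 2*n^3 - 9*n^2 + 7*n - 4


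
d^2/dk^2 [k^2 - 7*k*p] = 2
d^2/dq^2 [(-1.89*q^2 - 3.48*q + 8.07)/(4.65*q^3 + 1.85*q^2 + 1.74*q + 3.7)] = (-81.73305*q^6 - 451.4778*q^5 + 2006.05464*q^4 + 1610.65968*q^3 + 1353.58677*q^2 - 534.27852*q - 68.552556)/(100.544625*q^9 + 120.004875*q^8 + 160.613325*q^7 + 336.151475*q^6 + 251.07597*q^5 + 234.41313*q^4 + 267.705324*q^3 + 109.58586*q^2 + 71.4618*q + 50.653)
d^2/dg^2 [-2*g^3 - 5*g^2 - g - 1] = -12*g - 10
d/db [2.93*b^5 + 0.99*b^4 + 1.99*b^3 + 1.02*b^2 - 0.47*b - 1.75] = 14.65*b^4 + 3.96*b^3 + 5.97*b^2 + 2.04*b - 0.47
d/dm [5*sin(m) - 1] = 5*cos(m)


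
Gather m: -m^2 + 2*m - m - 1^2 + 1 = -m^2 + m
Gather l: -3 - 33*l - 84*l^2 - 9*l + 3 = -84*l^2 - 42*l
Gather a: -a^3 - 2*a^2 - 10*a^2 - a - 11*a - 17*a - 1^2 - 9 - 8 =-a^3 - 12*a^2 - 29*a - 18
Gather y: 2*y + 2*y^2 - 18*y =2*y^2 - 16*y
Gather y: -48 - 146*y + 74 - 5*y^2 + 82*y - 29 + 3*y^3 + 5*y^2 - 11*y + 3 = 3*y^3 - 75*y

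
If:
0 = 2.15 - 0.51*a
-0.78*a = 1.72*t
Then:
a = 4.22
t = -1.91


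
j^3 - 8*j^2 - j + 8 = (j - 8)*(j - 1)*(j + 1)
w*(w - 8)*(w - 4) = w^3 - 12*w^2 + 32*w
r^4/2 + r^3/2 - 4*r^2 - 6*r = r*(r/2 + 1)*(r - 3)*(r + 2)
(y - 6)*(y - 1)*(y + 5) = y^3 - 2*y^2 - 29*y + 30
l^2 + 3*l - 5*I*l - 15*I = (l + 3)*(l - 5*I)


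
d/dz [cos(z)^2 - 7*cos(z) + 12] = (7 - 2*cos(z))*sin(z)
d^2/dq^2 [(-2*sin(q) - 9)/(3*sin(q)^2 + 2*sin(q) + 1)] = 2*(9*sin(q)^5 + 156*sin(q)^4 + 45*sin(q)^3 - 281*sin(q)^2 - 152*sin(q) - 5)/(3*sin(q)^2 + 2*sin(q) + 1)^3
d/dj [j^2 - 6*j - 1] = 2*j - 6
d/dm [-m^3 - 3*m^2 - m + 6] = -3*m^2 - 6*m - 1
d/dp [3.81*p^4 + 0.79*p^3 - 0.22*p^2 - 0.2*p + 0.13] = 15.24*p^3 + 2.37*p^2 - 0.44*p - 0.2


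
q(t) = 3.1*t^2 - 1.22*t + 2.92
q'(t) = 6.2*t - 1.22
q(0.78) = 3.85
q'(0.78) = 3.62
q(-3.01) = 34.68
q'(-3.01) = -19.88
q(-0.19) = 3.26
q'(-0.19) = -2.40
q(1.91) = 11.90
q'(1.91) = 10.62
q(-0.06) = 3.00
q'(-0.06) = -1.59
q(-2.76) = 29.90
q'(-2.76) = -18.33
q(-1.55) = 12.26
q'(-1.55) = -10.83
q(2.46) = 18.68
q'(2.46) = 14.03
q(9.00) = 243.04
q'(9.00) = 54.58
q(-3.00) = 34.48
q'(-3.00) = -19.82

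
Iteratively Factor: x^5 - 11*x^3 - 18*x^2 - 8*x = (x)*(x^4 - 11*x^2 - 18*x - 8) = x*(x + 1)*(x^3 - x^2 - 10*x - 8) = x*(x + 1)*(x + 2)*(x^2 - 3*x - 4) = x*(x + 1)^2*(x + 2)*(x - 4)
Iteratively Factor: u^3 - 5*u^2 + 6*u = (u - 2)*(u^2 - 3*u) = u*(u - 2)*(u - 3)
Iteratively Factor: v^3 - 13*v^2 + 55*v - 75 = (v - 3)*(v^2 - 10*v + 25) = (v - 5)*(v - 3)*(v - 5)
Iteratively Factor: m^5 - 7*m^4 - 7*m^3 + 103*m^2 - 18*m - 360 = (m - 4)*(m^4 - 3*m^3 - 19*m^2 + 27*m + 90) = (m - 4)*(m + 3)*(m^3 - 6*m^2 - m + 30) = (m - 4)*(m + 2)*(m + 3)*(m^2 - 8*m + 15) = (m - 5)*(m - 4)*(m + 2)*(m + 3)*(m - 3)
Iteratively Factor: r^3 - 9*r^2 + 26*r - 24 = (r - 4)*(r^2 - 5*r + 6) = (r - 4)*(r - 2)*(r - 3)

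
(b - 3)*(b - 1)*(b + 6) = b^3 + 2*b^2 - 21*b + 18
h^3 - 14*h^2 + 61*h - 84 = (h - 7)*(h - 4)*(h - 3)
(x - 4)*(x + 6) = x^2 + 2*x - 24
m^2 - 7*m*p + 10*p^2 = (m - 5*p)*(m - 2*p)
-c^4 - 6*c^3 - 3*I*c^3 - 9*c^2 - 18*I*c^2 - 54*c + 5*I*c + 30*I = (c + 6)*(c + 5*I)*(I*c + 1)^2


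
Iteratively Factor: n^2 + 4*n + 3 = (n + 1)*(n + 3)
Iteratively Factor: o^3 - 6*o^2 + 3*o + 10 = (o + 1)*(o^2 - 7*o + 10) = (o - 5)*(o + 1)*(o - 2)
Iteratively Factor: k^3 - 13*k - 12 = (k - 4)*(k^2 + 4*k + 3) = (k - 4)*(k + 3)*(k + 1)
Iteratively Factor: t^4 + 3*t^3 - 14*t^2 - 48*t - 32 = (t + 2)*(t^3 + t^2 - 16*t - 16) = (t + 1)*(t + 2)*(t^2 - 16) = (t - 4)*(t + 1)*(t + 2)*(t + 4)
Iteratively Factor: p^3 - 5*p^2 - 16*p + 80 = (p + 4)*(p^2 - 9*p + 20) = (p - 4)*(p + 4)*(p - 5)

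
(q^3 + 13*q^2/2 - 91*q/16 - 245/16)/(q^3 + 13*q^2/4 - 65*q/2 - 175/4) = (q - 7/4)/(q - 5)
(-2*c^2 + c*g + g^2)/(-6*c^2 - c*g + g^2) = (c - g)/(3*c - g)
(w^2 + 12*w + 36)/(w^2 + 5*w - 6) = (w + 6)/(w - 1)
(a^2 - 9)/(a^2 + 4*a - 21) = (a + 3)/(a + 7)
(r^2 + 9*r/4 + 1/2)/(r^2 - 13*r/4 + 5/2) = (4*r^2 + 9*r + 2)/(4*r^2 - 13*r + 10)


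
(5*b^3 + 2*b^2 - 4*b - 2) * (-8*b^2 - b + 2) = -40*b^5 - 21*b^4 + 40*b^3 + 24*b^2 - 6*b - 4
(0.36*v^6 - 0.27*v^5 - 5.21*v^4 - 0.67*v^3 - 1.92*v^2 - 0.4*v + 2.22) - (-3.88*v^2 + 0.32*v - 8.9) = 0.36*v^6 - 0.27*v^5 - 5.21*v^4 - 0.67*v^3 + 1.96*v^2 - 0.72*v + 11.12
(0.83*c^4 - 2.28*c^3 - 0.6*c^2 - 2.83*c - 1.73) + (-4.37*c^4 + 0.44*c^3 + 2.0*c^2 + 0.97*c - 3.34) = -3.54*c^4 - 1.84*c^3 + 1.4*c^2 - 1.86*c - 5.07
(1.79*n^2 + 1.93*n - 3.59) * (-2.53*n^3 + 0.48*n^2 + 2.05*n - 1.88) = -4.5287*n^5 - 4.0237*n^4 + 13.6786*n^3 - 1.1319*n^2 - 10.9879*n + 6.7492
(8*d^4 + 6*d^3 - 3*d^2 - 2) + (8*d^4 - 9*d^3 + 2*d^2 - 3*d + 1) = 16*d^4 - 3*d^3 - d^2 - 3*d - 1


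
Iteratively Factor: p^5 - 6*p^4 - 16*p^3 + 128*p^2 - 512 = (p - 4)*(p^4 - 2*p^3 - 24*p^2 + 32*p + 128) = (p - 4)*(p + 4)*(p^3 - 6*p^2 + 32) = (p - 4)^2*(p + 4)*(p^2 - 2*p - 8) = (p - 4)^3*(p + 4)*(p + 2)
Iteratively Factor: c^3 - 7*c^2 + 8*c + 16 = (c + 1)*(c^2 - 8*c + 16) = (c - 4)*(c + 1)*(c - 4)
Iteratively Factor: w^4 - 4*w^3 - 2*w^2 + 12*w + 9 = (w - 3)*(w^3 - w^2 - 5*w - 3) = (w - 3)*(w + 1)*(w^2 - 2*w - 3) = (w - 3)^2*(w + 1)*(w + 1)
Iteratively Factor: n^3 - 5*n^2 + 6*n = (n - 3)*(n^2 - 2*n) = n*(n - 3)*(n - 2)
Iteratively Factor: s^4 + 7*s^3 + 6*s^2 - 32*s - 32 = (s + 1)*(s^3 + 6*s^2 - 32) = (s + 1)*(s + 4)*(s^2 + 2*s - 8) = (s + 1)*(s + 4)^2*(s - 2)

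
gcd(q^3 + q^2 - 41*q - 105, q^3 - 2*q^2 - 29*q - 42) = q^2 - 4*q - 21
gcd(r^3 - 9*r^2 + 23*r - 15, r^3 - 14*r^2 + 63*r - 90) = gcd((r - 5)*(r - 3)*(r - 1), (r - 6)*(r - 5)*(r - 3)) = r^2 - 8*r + 15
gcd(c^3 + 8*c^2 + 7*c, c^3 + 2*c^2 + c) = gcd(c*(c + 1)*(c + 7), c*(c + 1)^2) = c^2 + c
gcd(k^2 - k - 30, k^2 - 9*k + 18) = k - 6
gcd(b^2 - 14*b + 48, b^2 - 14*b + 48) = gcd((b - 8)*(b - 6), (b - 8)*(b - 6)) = b^2 - 14*b + 48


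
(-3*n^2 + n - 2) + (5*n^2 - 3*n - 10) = 2*n^2 - 2*n - 12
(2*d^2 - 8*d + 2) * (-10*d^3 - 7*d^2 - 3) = -20*d^5 + 66*d^4 + 36*d^3 - 20*d^2 + 24*d - 6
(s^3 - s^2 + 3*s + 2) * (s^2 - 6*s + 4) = s^5 - 7*s^4 + 13*s^3 - 20*s^2 + 8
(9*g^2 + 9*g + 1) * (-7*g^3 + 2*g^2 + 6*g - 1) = -63*g^5 - 45*g^4 + 65*g^3 + 47*g^2 - 3*g - 1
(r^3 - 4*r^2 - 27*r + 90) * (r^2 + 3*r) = r^5 - r^4 - 39*r^3 + 9*r^2 + 270*r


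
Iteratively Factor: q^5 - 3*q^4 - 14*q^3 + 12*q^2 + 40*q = (q + 2)*(q^4 - 5*q^3 - 4*q^2 + 20*q) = (q - 5)*(q + 2)*(q^3 - 4*q) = q*(q - 5)*(q + 2)*(q^2 - 4) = q*(q - 5)*(q + 2)^2*(q - 2)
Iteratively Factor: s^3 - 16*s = (s - 4)*(s^2 + 4*s) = (s - 4)*(s + 4)*(s)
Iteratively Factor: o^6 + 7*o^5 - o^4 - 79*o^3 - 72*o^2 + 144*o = (o - 3)*(o^5 + 10*o^4 + 29*o^3 + 8*o^2 - 48*o) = (o - 3)*(o - 1)*(o^4 + 11*o^3 + 40*o^2 + 48*o) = (o - 3)*(o - 1)*(o + 3)*(o^3 + 8*o^2 + 16*o) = (o - 3)*(o - 1)*(o + 3)*(o + 4)*(o^2 + 4*o) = o*(o - 3)*(o - 1)*(o + 3)*(o + 4)*(o + 4)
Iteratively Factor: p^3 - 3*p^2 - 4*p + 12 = (p - 3)*(p^2 - 4) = (p - 3)*(p + 2)*(p - 2)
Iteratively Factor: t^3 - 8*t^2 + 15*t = (t - 3)*(t^2 - 5*t) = t*(t - 3)*(t - 5)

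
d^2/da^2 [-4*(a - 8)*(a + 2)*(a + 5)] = 8 - 24*a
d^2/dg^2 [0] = 0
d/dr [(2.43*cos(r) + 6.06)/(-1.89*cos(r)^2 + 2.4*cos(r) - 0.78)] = (-4.5927*cos(r)^2 - 22.9068*cos(r) + 16.4394)*sin(r)/(3.5721*cos(r)^4 - 9.072*cos(r)^3 + 8.7084*cos(r)^2 - 3.744*cos(r) + 0.6084)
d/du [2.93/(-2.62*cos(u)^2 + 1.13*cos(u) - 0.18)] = (3.3109 - 15.3532*cos(u))*sin(u)/(2.62*cos(u)^2 - 1.13*cos(u) + 0.18)^2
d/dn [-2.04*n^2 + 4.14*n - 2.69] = 4.14 - 4.08*n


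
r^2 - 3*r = r*(r - 3)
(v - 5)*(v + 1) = v^2 - 4*v - 5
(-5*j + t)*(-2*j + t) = 10*j^2 - 7*j*t + t^2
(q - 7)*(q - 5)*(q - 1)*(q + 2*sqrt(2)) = q^4 - 13*q^3 + 2*sqrt(2)*q^3 - 26*sqrt(2)*q^2 + 47*q^2 - 35*q + 94*sqrt(2)*q - 70*sqrt(2)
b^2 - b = b*(b - 1)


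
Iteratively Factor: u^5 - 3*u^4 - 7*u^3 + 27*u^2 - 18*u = (u + 3)*(u^4 - 6*u^3 + 11*u^2 - 6*u) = (u - 2)*(u + 3)*(u^3 - 4*u^2 + 3*u) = u*(u - 2)*(u + 3)*(u^2 - 4*u + 3) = u*(u - 2)*(u - 1)*(u + 3)*(u - 3)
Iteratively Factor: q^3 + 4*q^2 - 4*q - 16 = (q + 4)*(q^2 - 4) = (q + 2)*(q + 4)*(q - 2)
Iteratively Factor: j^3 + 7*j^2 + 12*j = (j + 4)*(j^2 + 3*j) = j*(j + 4)*(j + 3)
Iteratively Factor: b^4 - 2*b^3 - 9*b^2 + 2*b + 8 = (b + 1)*(b^3 - 3*b^2 - 6*b + 8) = (b - 4)*(b + 1)*(b^2 + b - 2) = (b - 4)*(b - 1)*(b + 1)*(b + 2)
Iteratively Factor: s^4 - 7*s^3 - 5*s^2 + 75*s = (s - 5)*(s^3 - 2*s^2 - 15*s) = s*(s - 5)*(s^2 - 2*s - 15) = s*(s - 5)*(s + 3)*(s - 5)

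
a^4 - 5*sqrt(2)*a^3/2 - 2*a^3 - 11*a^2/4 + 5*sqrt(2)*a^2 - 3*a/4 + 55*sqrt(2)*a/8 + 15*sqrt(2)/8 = (a - 3)*(a + 1/2)^2*(a - 5*sqrt(2)/2)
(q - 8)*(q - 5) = q^2 - 13*q + 40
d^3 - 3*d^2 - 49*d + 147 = (d - 7)*(d - 3)*(d + 7)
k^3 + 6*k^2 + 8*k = k*(k + 2)*(k + 4)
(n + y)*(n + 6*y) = n^2 + 7*n*y + 6*y^2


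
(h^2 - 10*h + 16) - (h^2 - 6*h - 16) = 32 - 4*h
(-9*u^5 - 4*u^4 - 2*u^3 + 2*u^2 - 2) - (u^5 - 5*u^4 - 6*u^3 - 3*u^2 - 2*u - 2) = -10*u^5 + u^4 + 4*u^3 + 5*u^2 + 2*u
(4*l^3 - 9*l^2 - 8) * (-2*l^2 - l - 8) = -8*l^5 + 14*l^4 - 23*l^3 + 88*l^2 + 8*l + 64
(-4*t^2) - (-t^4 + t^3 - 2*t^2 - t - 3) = t^4 - t^3 - 2*t^2 + t + 3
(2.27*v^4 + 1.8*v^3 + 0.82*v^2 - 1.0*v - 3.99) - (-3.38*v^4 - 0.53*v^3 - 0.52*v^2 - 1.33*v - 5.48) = 5.65*v^4 + 2.33*v^3 + 1.34*v^2 + 0.33*v + 1.49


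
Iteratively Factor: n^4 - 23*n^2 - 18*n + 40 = (n - 5)*(n^3 + 5*n^2 + 2*n - 8) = (n - 5)*(n + 4)*(n^2 + n - 2) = (n - 5)*(n + 2)*(n + 4)*(n - 1)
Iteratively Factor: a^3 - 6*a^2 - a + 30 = (a - 5)*(a^2 - a - 6) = (a - 5)*(a + 2)*(a - 3)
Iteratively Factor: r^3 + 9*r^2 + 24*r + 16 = (r + 1)*(r^2 + 8*r + 16) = (r + 1)*(r + 4)*(r + 4)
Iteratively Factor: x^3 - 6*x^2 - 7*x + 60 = (x + 3)*(x^2 - 9*x + 20) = (x - 5)*(x + 3)*(x - 4)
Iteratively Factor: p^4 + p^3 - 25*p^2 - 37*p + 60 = (p - 1)*(p^3 + 2*p^2 - 23*p - 60) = (p - 1)*(p + 3)*(p^2 - p - 20) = (p - 5)*(p - 1)*(p + 3)*(p + 4)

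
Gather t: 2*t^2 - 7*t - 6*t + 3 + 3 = 2*t^2 - 13*t + 6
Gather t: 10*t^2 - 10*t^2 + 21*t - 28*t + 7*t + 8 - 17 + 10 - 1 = 0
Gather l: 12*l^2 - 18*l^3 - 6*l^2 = -18*l^3 + 6*l^2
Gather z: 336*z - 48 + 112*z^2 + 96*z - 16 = 112*z^2 + 432*z - 64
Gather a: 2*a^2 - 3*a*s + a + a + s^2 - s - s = 2*a^2 + a*(2 - 3*s) + s^2 - 2*s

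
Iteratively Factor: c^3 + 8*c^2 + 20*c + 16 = (c + 2)*(c^2 + 6*c + 8) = (c + 2)^2*(c + 4)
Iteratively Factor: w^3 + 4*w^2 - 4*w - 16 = (w + 4)*(w^2 - 4) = (w - 2)*(w + 4)*(w + 2)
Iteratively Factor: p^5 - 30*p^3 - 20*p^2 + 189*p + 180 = (p - 3)*(p^4 + 3*p^3 - 21*p^2 - 83*p - 60) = (p - 3)*(p + 3)*(p^3 - 21*p - 20) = (p - 3)*(p + 3)*(p + 4)*(p^2 - 4*p - 5) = (p - 5)*(p - 3)*(p + 3)*(p + 4)*(p + 1)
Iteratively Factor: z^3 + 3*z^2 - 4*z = (z + 4)*(z^2 - z) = z*(z + 4)*(z - 1)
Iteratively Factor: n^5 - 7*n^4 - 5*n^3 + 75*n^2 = (n)*(n^4 - 7*n^3 - 5*n^2 + 75*n) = n*(n - 5)*(n^3 - 2*n^2 - 15*n) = n*(n - 5)^2*(n^2 + 3*n) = n^2*(n - 5)^2*(n + 3)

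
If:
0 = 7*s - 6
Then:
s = 6/7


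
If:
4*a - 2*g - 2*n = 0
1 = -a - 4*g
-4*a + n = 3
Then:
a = -11/7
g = 1/7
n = -23/7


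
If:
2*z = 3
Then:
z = 3/2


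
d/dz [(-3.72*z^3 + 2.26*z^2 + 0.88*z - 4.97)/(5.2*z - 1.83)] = (-38.688*z^3 + 32.1748*z^2 - 8.2716*z + 24.2336)/(27.04*z^2 - 19.032*z + 3.3489)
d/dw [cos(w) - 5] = -sin(w)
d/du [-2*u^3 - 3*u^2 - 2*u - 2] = -6*u^2 - 6*u - 2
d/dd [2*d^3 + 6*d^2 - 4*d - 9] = 6*d^2 + 12*d - 4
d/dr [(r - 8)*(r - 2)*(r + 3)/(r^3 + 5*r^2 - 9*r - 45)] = 2*(6*r^2 - 31*r + 59)/(r^4 + 4*r^3 - 26*r^2 - 60*r + 225)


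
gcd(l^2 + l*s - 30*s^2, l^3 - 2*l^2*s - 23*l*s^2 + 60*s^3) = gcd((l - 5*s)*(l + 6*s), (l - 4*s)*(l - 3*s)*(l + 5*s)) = 1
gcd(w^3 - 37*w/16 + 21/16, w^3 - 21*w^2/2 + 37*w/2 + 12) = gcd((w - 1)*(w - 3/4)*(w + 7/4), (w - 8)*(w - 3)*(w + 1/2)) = 1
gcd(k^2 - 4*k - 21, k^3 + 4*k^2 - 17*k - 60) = k + 3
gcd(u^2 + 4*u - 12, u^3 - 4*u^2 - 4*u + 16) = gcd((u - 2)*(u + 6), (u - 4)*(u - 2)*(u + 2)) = u - 2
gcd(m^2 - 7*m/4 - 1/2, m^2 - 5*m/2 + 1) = m - 2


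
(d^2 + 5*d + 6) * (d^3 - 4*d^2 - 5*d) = d^5 + d^4 - 19*d^3 - 49*d^2 - 30*d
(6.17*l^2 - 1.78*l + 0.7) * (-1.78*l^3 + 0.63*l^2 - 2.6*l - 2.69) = -10.9826*l^5 + 7.0555*l^4 - 18.4094*l^3 - 11.5283*l^2 + 2.9682*l - 1.883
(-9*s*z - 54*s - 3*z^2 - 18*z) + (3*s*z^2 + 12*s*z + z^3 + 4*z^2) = 3*s*z^2 + 3*s*z - 54*s + z^3 + z^2 - 18*z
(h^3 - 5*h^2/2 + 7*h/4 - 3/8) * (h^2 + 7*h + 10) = h^5 + 9*h^4/2 - 23*h^3/4 - 105*h^2/8 + 119*h/8 - 15/4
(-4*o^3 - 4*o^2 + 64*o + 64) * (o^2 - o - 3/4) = -4*o^5 + 71*o^3 + 3*o^2 - 112*o - 48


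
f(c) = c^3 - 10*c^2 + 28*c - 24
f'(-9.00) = 451.00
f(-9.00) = -1815.00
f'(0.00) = 28.00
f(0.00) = -24.00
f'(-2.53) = 97.80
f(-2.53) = -175.04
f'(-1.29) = 58.79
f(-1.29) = -78.91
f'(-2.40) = 93.28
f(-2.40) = -162.62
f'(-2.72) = 104.60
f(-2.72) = -194.27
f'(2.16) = -1.20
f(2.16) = -0.10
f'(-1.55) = 66.21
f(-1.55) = -95.15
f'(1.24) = 7.81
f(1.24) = -2.75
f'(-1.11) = 53.90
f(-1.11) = -68.77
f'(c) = 3*c^2 - 20*c + 28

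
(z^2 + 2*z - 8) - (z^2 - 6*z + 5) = 8*z - 13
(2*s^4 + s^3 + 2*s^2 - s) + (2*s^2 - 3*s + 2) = 2*s^4 + s^3 + 4*s^2 - 4*s + 2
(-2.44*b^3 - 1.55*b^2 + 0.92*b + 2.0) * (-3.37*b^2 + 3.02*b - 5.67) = 8.2228*b^5 - 2.1453*b^4 + 6.0534*b^3 + 4.8269*b^2 + 0.8236*b - 11.34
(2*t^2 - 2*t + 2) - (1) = 2*t^2 - 2*t + 1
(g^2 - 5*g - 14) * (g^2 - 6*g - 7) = g^4 - 11*g^3 + 9*g^2 + 119*g + 98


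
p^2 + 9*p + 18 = (p + 3)*(p + 6)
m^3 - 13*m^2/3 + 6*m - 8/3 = (m - 2)*(m - 4/3)*(m - 1)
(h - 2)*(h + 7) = h^2 + 5*h - 14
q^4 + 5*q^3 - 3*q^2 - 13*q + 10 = (q - 1)^2*(q + 2)*(q + 5)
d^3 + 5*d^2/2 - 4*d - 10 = (d - 2)*(d + 2)*(d + 5/2)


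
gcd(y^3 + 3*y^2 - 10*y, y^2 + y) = y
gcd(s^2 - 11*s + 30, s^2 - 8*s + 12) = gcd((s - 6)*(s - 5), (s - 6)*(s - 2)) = s - 6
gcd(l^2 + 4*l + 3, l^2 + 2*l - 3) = l + 3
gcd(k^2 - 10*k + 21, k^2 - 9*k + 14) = k - 7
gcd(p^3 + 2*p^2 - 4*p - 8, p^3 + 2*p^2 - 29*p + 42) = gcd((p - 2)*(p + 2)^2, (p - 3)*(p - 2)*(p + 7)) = p - 2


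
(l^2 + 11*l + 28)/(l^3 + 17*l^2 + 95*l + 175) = (l + 4)/(l^2 + 10*l + 25)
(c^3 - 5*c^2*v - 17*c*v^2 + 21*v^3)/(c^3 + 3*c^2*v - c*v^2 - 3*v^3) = (c - 7*v)/(c + v)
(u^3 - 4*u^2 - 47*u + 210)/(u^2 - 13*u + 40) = (u^2 + u - 42)/(u - 8)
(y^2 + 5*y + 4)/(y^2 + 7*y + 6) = (y + 4)/(y + 6)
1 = 1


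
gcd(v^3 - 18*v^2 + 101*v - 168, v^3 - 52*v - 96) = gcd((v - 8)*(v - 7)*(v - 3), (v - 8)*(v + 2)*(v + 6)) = v - 8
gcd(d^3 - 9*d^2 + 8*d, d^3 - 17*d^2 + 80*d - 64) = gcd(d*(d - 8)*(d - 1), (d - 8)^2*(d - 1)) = d^2 - 9*d + 8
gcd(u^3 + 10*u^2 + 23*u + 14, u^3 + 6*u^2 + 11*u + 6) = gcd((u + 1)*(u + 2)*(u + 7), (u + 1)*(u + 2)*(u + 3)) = u^2 + 3*u + 2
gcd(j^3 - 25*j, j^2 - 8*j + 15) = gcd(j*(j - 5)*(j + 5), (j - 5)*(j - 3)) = j - 5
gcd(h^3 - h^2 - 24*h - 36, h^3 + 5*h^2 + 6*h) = h^2 + 5*h + 6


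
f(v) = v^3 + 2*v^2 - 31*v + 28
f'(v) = 3*v^2 + 4*v - 31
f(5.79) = 109.66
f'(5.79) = 92.73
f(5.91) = 121.07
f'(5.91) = 97.42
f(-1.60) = 78.62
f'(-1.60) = -29.72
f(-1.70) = 81.57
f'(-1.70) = -29.13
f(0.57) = 11.16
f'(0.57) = -27.75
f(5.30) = 68.76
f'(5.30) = 74.47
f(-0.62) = 47.75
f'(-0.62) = -32.33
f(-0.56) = 45.81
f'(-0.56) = -32.30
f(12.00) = 1672.00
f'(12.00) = 449.00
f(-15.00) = -2432.00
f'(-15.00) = 584.00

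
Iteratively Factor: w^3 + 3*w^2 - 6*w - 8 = (w + 4)*(w^2 - w - 2) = (w - 2)*(w + 4)*(w + 1)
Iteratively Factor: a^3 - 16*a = (a + 4)*(a^2 - 4*a) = a*(a + 4)*(a - 4)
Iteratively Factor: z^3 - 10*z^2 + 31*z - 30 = (z - 5)*(z^2 - 5*z + 6) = (z - 5)*(z - 2)*(z - 3)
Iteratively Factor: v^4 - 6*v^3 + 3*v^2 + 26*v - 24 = (v + 2)*(v^3 - 8*v^2 + 19*v - 12) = (v - 3)*(v + 2)*(v^2 - 5*v + 4) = (v - 3)*(v - 1)*(v + 2)*(v - 4)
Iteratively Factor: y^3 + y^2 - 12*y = (y)*(y^2 + y - 12) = y*(y - 3)*(y + 4)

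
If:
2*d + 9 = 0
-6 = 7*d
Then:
No Solution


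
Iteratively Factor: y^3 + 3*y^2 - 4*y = (y + 4)*(y^2 - y) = y*(y + 4)*(y - 1)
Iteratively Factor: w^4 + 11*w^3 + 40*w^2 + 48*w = (w + 3)*(w^3 + 8*w^2 + 16*w) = w*(w + 3)*(w^2 + 8*w + 16) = w*(w + 3)*(w + 4)*(w + 4)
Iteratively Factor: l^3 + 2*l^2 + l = (l)*(l^2 + 2*l + 1) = l*(l + 1)*(l + 1)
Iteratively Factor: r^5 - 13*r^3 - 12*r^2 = (r)*(r^4 - 13*r^2 - 12*r) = r^2*(r^3 - 13*r - 12) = r^2*(r + 1)*(r^2 - r - 12) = r^2*(r - 4)*(r + 1)*(r + 3)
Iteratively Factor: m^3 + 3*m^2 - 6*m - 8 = (m + 1)*(m^2 + 2*m - 8) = (m + 1)*(m + 4)*(m - 2)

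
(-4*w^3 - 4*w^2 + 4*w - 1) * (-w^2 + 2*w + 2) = 4*w^5 - 4*w^4 - 20*w^3 + w^2 + 6*w - 2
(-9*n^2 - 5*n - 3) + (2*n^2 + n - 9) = -7*n^2 - 4*n - 12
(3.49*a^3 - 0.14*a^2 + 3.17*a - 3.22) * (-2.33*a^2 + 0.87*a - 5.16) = -8.1317*a^5 + 3.3625*a^4 - 25.5163*a^3 + 10.9829*a^2 - 19.1586*a + 16.6152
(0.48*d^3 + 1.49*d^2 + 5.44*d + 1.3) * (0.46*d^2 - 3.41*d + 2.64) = 0.2208*d^5 - 0.9514*d^4 - 1.3113*d^3 - 14.0188*d^2 + 9.9286*d + 3.432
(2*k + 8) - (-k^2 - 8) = k^2 + 2*k + 16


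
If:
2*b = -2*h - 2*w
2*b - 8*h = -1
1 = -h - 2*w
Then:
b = 7/18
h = 2/9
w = -11/18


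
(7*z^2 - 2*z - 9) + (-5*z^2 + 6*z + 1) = 2*z^2 + 4*z - 8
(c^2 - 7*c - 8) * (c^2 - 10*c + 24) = c^4 - 17*c^3 + 86*c^2 - 88*c - 192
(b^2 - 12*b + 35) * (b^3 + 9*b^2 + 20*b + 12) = b^5 - 3*b^4 - 53*b^3 + 87*b^2 + 556*b + 420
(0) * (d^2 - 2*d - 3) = 0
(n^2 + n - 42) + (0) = n^2 + n - 42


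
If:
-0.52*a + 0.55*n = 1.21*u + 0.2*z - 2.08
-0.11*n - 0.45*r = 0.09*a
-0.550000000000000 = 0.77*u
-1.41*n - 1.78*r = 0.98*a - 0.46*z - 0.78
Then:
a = 0.068250018297592*z + 3.88094055597794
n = 0.428163653663178*z - 1.68399386395852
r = -0.118312230110517*z - 0.364545166672392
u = -0.71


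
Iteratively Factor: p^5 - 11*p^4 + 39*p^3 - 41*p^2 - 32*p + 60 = (p - 5)*(p^4 - 6*p^3 + 9*p^2 + 4*p - 12) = (p - 5)*(p + 1)*(p^3 - 7*p^2 + 16*p - 12) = (p - 5)*(p - 3)*(p + 1)*(p^2 - 4*p + 4) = (p - 5)*(p - 3)*(p - 2)*(p + 1)*(p - 2)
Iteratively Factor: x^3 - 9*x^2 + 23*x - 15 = (x - 1)*(x^2 - 8*x + 15) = (x - 5)*(x - 1)*(x - 3)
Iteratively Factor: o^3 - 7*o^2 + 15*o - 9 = (o - 3)*(o^2 - 4*o + 3) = (o - 3)*(o - 1)*(o - 3)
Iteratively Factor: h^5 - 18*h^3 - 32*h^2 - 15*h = (h - 5)*(h^4 + 5*h^3 + 7*h^2 + 3*h) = (h - 5)*(h + 1)*(h^3 + 4*h^2 + 3*h) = (h - 5)*(h + 1)*(h + 3)*(h^2 + h) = h*(h - 5)*(h + 1)*(h + 3)*(h + 1)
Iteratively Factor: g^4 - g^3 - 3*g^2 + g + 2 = (g - 1)*(g^3 - 3*g - 2) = (g - 2)*(g - 1)*(g^2 + 2*g + 1) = (g - 2)*(g - 1)*(g + 1)*(g + 1)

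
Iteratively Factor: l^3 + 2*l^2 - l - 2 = (l - 1)*(l^2 + 3*l + 2) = (l - 1)*(l + 2)*(l + 1)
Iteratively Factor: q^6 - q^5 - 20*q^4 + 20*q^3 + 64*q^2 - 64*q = (q)*(q^5 - q^4 - 20*q^3 + 20*q^2 + 64*q - 64) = q*(q + 4)*(q^4 - 5*q^3 + 20*q - 16) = q*(q + 2)*(q + 4)*(q^3 - 7*q^2 + 14*q - 8) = q*(q - 1)*(q + 2)*(q + 4)*(q^2 - 6*q + 8) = q*(q - 4)*(q - 1)*(q + 2)*(q + 4)*(q - 2)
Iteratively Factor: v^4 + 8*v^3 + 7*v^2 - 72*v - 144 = (v - 3)*(v^3 + 11*v^2 + 40*v + 48) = (v - 3)*(v + 4)*(v^2 + 7*v + 12) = (v - 3)*(v + 3)*(v + 4)*(v + 4)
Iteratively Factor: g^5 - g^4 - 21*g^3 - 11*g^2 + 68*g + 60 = (g + 2)*(g^4 - 3*g^3 - 15*g^2 + 19*g + 30) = (g + 1)*(g + 2)*(g^3 - 4*g^2 - 11*g + 30) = (g - 2)*(g + 1)*(g + 2)*(g^2 - 2*g - 15) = (g - 5)*(g - 2)*(g + 1)*(g + 2)*(g + 3)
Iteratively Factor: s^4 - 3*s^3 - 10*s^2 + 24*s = (s)*(s^3 - 3*s^2 - 10*s + 24) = s*(s - 2)*(s^2 - s - 12) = s*(s - 2)*(s + 3)*(s - 4)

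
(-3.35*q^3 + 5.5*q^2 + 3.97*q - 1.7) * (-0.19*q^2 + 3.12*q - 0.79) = 0.6365*q^5 - 11.497*q^4 + 19.0522*q^3 + 8.3644*q^2 - 8.4403*q + 1.343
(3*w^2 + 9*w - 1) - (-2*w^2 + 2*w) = 5*w^2 + 7*w - 1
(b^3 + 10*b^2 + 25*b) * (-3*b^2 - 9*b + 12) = -3*b^5 - 39*b^4 - 153*b^3 - 105*b^2 + 300*b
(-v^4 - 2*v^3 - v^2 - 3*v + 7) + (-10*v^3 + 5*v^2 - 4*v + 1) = -v^4 - 12*v^3 + 4*v^2 - 7*v + 8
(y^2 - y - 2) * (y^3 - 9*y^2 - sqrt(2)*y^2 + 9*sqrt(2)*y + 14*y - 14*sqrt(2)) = y^5 - 10*y^4 - sqrt(2)*y^4 + 10*sqrt(2)*y^3 + 21*y^3 - 21*sqrt(2)*y^2 + 4*y^2 - 28*y - 4*sqrt(2)*y + 28*sqrt(2)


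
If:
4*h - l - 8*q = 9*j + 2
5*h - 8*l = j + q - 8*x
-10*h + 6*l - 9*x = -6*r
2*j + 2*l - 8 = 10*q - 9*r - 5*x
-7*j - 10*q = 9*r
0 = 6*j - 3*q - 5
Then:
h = 70073/161127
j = 84538/161127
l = -7052/161127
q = -99469/161127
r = 134308/483381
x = -52714/161127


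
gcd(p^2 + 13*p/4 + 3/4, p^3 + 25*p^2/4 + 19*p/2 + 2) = p + 1/4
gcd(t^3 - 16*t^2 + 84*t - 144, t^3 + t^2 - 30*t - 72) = t - 6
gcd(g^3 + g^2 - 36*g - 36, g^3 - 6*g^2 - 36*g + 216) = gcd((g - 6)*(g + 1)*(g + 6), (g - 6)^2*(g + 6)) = g^2 - 36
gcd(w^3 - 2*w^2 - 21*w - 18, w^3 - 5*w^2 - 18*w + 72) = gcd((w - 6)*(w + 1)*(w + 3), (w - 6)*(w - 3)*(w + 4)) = w - 6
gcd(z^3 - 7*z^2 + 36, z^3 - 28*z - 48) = z^2 - 4*z - 12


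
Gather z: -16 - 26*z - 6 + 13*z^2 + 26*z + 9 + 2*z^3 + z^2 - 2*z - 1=2*z^3 + 14*z^2 - 2*z - 14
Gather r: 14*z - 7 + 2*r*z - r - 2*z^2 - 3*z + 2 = r*(2*z - 1) - 2*z^2 + 11*z - 5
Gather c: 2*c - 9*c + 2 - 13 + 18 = 7 - 7*c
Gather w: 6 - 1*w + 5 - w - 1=10 - 2*w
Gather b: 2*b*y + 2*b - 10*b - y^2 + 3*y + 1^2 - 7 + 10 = b*(2*y - 8) - y^2 + 3*y + 4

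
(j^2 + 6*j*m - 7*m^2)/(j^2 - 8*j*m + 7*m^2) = (j + 7*m)/(j - 7*m)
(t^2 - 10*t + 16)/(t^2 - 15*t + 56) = (t - 2)/(t - 7)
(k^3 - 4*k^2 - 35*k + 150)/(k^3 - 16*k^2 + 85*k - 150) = (k + 6)/(k - 6)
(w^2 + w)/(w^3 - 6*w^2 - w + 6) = w/(w^2 - 7*w + 6)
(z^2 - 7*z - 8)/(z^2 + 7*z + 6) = (z - 8)/(z + 6)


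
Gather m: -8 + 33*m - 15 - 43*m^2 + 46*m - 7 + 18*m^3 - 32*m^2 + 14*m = 18*m^3 - 75*m^2 + 93*m - 30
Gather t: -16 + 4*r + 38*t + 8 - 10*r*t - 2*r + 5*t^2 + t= 2*r + 5*t^2 + t*(39 - 10*r) - 8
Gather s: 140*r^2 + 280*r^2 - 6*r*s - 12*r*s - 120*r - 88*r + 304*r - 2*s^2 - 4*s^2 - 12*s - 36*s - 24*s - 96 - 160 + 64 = 420*r^2 + 96*r - 6*s^2 + s*(-18*r - 72) - 192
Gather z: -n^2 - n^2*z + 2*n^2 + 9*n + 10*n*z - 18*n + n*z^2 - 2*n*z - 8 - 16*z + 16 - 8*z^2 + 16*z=n^2 - 9*n + z^2*(n - 8) + z*(-n^2 + 8*n) + 8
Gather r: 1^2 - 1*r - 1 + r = 0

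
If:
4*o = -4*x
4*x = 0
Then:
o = 0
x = 0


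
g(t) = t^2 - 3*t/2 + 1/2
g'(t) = 2*t - 3/2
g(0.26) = 0.18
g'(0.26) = -0.98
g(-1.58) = 5.37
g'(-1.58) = -4.66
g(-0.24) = 0.92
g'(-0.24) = -1.98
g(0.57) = -0.03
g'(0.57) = -0.36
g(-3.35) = 16.75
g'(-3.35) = -8.20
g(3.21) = 5.99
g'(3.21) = 4.92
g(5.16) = 19.39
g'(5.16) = 8.82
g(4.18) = 11.70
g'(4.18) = 6.86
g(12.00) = 126.50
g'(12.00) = 22.50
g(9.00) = 68.00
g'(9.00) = 16.50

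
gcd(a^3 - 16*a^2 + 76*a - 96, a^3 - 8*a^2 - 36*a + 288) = a^2 - 14*a + 48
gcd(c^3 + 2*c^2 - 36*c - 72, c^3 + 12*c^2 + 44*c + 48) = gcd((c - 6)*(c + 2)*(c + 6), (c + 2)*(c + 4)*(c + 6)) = c^2 + 8*c + 12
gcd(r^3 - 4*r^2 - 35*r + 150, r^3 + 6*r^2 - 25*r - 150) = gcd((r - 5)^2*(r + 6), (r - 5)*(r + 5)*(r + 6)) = r^2 + r - 30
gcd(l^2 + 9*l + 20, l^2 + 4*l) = l + 4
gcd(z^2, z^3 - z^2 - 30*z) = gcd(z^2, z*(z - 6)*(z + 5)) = z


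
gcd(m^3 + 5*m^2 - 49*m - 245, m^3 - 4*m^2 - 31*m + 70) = m^2 - 2*m - 35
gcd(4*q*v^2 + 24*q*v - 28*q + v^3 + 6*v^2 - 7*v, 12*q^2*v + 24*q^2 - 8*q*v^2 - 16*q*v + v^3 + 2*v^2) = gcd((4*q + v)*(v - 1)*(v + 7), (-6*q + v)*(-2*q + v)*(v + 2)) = 1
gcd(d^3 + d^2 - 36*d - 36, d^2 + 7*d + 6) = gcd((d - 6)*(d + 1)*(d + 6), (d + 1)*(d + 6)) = d^2 + 7*d + 6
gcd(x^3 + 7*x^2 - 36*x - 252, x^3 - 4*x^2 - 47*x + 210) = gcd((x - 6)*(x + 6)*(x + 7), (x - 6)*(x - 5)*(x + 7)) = x^2 + x - 42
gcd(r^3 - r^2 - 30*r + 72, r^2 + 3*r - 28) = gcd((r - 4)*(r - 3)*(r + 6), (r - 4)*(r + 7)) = r - 4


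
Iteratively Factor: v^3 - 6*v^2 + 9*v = (v)*(v^2 - 6*v + 9) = v*(v - 3)*(v - 3)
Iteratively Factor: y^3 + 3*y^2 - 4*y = (y - 1)*(y^2 + 4*y) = y*(y - 1)*(y + 4)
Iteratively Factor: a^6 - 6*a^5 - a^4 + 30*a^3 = (a)*(a^5 - 6*a^4 - a^3 + 30*a^2) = a^2*(a^4 - 6*a^3 - a^2 + 30*a) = a^2*(a - 5)*(a^3 - a^2 - 6*a) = a^2*(a - 5)*(a - 3)*(a^2 + 2*a) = a^3*(a - 5)*(a - 3)*(a + 2)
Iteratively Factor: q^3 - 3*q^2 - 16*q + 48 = (q - 4)*(q^2 + q - 12) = (q - 4)*(q + 4)*(q - 3)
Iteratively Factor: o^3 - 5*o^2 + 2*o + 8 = (o - 2)*(o^2 - 3*o - 4) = (o - 2)*(o + 1)*(o - 4)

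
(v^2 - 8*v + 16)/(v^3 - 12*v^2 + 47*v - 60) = (v - 4)/(v^2 - 8*v + 15)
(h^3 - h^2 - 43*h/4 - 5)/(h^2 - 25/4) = (2*h^2 - 7*h - 4)/(2*h - 5)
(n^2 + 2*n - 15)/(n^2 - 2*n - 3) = (n + 5)/(n + 1)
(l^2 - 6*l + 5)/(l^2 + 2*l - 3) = (l - 5)/(l + 3)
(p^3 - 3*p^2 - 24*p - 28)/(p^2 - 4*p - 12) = (p^2 - 5*p - 14)/(p - 6)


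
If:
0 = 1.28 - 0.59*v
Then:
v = 2.17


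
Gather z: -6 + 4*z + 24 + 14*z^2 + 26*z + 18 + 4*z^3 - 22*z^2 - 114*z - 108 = 4*z^3 - 8*z^2 - 84*z - 72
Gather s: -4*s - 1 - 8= -4*s - 9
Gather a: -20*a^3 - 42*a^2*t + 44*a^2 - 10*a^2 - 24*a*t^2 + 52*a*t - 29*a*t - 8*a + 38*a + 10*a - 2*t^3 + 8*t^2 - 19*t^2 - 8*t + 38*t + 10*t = -20*a^3 + a^2*(34 - 42*t) + a*(-24*t^2 + 23*t + 40) - 2*t^3 - 11*t^2 + 40*t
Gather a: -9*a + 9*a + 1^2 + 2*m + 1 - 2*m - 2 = 0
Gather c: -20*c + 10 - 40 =-20*c - 30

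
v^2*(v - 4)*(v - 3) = v^4 - 7*v^3 + 12*v^2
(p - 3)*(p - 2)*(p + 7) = p^3 + 2*p^2 - 29*p + 42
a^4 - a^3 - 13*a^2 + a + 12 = (a - 4)*(a - 1)*(a + 1)*(a + 3)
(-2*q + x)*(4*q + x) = -8*q^2 + 2*q*x + x^2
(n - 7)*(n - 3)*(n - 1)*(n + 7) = n^4 - 4*n^3 - 46*n^2 + 196*n - 147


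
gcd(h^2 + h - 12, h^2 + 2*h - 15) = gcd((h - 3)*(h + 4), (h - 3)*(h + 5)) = h - 3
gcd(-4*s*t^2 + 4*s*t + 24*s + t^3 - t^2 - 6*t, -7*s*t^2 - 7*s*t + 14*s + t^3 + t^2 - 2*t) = t + 2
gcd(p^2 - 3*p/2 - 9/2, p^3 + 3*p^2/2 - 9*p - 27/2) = p^2 - 3*p/2 - 9/2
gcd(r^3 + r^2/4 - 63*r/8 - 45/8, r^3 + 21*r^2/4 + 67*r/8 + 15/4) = r^2 + 13*r/4 + 15/8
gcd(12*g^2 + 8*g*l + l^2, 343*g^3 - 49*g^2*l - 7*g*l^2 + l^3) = 1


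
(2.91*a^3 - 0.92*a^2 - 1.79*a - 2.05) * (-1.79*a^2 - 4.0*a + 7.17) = -5.2089*a^5 - 9.9932*a^4 + 27.7488*a^3 + 4.2331*a^2 - 4.6343*a - 14.6985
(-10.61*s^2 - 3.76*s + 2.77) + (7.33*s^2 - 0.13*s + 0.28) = -3.28*s^2 - 3.89*s + 3.05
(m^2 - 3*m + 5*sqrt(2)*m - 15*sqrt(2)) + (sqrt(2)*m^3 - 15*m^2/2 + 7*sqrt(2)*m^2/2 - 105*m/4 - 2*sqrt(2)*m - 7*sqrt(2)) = sqrt(2)*m^3 - 13*m^2/2 + 7*sqrt(2)*m^2/2 - 117*m/4 + 3*sqrt(2)*m - 22*sqrt(2)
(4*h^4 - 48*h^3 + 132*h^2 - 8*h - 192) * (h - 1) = 4*h^5 - 52*h^4 + 180*h^3 - 140*h^2 - 184*h + 192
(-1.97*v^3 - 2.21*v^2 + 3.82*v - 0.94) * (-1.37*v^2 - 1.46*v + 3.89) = 2.6989*v^5 + 5.9039*v^4 - 9.6701*v^3 - 12.8863*v^2 + 16.2322*v - 3.6566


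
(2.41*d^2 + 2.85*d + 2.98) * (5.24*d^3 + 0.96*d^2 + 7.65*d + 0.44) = 12.6284*d^5 + 17.2476*d^4 + 36.7877*d^3 + 25.7237*d^2 + 24.051*d + 1.3112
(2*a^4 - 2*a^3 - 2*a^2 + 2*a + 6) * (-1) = -2*a^4 + 2*a^3 + 2*a^2 - 2*a - 6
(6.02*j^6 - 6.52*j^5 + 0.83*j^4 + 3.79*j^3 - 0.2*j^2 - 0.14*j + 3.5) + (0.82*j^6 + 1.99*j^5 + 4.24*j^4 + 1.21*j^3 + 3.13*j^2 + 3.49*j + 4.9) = 6.84*j^6 - 4.53*j^5 + 5.07*j^4 + 5.0*j^3 + 2.93*j^2 + 3.35*j + 8.4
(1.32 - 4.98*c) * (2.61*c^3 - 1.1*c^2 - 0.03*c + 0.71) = -12.9978*c^4 + 8.9232*c^3 - 1.3026*c^2 - 3.5754*c + 0.9372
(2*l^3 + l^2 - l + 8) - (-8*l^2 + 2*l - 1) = 2*l^3 + 9*l^2 - 3*l + 9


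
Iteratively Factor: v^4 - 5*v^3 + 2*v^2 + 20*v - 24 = (v + 2)*(v^3 - 7*v^2 + 16*v - 12) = (v - 3)*(v + 2)*(v^2 - 4*v + 4) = (v - 3)*(v - 2)*(v + 2)*(v - 2)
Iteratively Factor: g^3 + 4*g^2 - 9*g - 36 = (g - 3)*(g^2 + 7*g + 12) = (g - 3)*(g + 4)*(g + 3)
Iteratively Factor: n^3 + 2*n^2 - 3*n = (n - 1)*(n^2 + 3*n) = (n - 1)*(n + 3)*(n)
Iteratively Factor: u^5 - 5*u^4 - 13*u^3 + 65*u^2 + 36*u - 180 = (u + 3)*(u^4 - 8*u^3 + 11*u^2 + 32*u - 60) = (u - 5)*(u + 3)*(u^3 - 3*u^2 - 4*u + 12) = (u - 5)*(u - 2)*(u + 3)*(u^2 - u - 6) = (u - 5)*(u - 2)*(u + 2)*(u + 3)*(u - 3)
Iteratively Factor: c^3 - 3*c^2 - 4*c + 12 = (c - 2)*(c^2 - c - 6) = (c - 2)*(c + 2)*(c - 3)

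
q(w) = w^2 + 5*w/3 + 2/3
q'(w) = 2*w + 5/3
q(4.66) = 30.15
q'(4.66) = 10.99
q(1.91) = 7.50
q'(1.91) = 5.49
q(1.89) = 7.39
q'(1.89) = 5.45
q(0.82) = 2.71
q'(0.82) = 3.31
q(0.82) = 2.71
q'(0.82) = 3.31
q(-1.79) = 0.89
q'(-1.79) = -1.91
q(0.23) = 1.10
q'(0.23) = 2.13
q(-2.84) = 4.00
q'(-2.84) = -4.01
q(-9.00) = 66.67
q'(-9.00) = -16.33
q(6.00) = 46.67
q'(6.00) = 13.67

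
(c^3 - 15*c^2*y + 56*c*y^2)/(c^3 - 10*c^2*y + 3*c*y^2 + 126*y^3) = c*(-c + 8*y)/(-c^2 + 3*c*y + 18*y^2)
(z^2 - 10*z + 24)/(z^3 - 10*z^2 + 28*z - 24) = (z - 4)/(z^2 - 4*z + 4)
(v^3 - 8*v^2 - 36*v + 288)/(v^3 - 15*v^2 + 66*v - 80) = (v^2 - 36)/(v^2 - 7*v + 10)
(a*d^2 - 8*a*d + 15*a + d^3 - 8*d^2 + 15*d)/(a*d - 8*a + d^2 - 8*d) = (d^2 - 8*d + 15)/(d - 8)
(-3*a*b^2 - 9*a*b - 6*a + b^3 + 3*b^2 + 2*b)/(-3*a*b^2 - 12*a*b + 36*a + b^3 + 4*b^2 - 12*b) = (b^2 + 3*b + 2)/(b^2 + 4*b - 12)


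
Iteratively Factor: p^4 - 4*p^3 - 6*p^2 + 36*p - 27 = (p - 3)*(p^3 - p^2 - 9*p + 9) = (p - 3)*(p - 1)*(p^2 - 9) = (p - 3)^2*(p - 1)*(p + 3)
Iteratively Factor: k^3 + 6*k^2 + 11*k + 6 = (k + 2)*(k^2 + 4*k + 3) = (k + 2)*(k + 3)*(k + 1)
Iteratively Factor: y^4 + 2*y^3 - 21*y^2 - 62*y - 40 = (y - 5)*(y^3 + 7*y^2 + 14*y + 8) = (y - 5)*(y + 4)*(y^2 + 3*y + 2) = (y - 5)*(y + 1)*(y + 4)*(y + 2)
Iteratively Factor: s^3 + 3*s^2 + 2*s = (s + 2)*(s^2 + s) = s*(s + 2)*(s + 1)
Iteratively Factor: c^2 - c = (c - 1)*(c)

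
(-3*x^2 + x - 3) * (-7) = 21*x^2 - 7*x + 21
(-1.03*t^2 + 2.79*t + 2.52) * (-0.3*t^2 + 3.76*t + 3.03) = 0.309*t^4 - 4.7098*t^3 + 6.6135*t^2 + 17.9289*t + 7.6356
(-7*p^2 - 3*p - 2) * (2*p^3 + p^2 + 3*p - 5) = -14*p^5 - 13*p^4 - 28*p^3 + 24*p^2 + 9*p + 10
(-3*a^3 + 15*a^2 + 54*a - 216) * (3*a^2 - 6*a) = -9*a^5 + 63*a^4 + 72*a^3 - 972*a^2 + 1296*a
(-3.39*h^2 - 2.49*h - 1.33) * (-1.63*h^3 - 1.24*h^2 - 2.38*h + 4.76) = 5.5257*h^5 + 8.2623*h^4 + 13.3237*h^3 - 8.561*h^2 - 8.687*h - 6.3308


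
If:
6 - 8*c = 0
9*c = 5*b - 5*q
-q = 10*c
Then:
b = -123/20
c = 3/4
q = -15/2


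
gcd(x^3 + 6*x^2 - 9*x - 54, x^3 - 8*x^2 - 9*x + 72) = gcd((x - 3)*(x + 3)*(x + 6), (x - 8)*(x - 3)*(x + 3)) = x^2 - 9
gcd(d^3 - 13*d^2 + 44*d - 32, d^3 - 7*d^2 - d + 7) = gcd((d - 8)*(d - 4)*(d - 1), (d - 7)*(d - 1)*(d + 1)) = d - 1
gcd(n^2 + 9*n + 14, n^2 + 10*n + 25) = 1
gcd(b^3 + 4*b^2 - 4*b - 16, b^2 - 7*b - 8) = 1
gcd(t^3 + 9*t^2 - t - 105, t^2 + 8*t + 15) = t + 5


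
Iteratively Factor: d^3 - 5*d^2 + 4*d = (d - 1)*(d^2 - 4*d) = (d - 4)*(d - 1)*(d)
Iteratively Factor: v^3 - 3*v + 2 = (v + 2)*(v^2 - 2*v + 1) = (v - 1)*(v + 2)*(v - 1)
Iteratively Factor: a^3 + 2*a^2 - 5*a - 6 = (a - 2)*(a^2 + 4*a + 3) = (a - 2)*(a + 1)*(a + 3)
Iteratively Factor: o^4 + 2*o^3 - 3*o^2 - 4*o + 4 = (o - 1)*(o^3 + 3*o^2 - 4) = (o - 1)^2*(o^2 + 4*o + 4) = (o - 1)^2*(o + 2)*(o + 2)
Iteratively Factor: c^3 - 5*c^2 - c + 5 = (c - 5)*(c^2 - 1) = (c - 5)*(c - 1)*(c + 1)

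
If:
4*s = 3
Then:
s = 3/4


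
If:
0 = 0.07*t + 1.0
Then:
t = -14.29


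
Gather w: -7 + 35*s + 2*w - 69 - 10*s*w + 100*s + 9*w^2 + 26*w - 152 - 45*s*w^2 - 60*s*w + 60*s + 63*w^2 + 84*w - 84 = 195*s + w^2*(72 - 45*s) + w*(112 - 70*s) - 312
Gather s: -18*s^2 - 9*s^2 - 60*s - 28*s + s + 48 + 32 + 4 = -27*s^2 - 87*s + 84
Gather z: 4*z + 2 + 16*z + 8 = 20*z + 10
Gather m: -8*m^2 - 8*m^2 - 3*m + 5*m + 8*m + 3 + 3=-16*m^2 + 10*m + 6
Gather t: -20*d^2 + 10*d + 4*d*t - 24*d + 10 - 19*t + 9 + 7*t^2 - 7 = -20*d^2 - 14*d + 7*t^2 + t*(4*d - 19) + 12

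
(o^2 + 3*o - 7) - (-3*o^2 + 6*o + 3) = 4*o^2 - 3*o - 10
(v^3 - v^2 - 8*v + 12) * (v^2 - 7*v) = v^5 - 8*v^4 - v^3 + 68*v^2 - 84*v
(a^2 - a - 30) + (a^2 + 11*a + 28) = 2*a^2 + 10*a - 2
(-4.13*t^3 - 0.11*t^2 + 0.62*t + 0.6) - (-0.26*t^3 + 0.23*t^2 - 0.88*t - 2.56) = -3.87*t^3 - 0.34*t^2 + 1.5*t + 3.16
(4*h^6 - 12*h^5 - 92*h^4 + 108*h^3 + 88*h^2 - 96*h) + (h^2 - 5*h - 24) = 4*h^6 - 12*h^5 - 92*h^4 + 108*h^3 + 89*h^2 - 101*h - 24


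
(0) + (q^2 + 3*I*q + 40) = q^2 + 3*I*q + 40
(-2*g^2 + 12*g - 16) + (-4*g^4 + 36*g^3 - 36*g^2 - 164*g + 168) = -4*g^4 + 36*g^3 - 38*g^2 - 152*g + 152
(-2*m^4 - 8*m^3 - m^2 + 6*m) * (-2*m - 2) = 4*m^5 + 20*m^4 + 18*m^3 - 10*m^2 - 12*m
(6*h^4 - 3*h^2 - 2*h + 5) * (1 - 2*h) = -12*h^5 + 6*h^4 + 6*h^3 + h^2 - 12*h + 5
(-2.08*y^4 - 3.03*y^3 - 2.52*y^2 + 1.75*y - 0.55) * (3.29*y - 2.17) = -6.8432*y^5 - 5.4551*y^4 - 1.7157*y^3 + 11.2259*y^2 - 5.607*y + 1.1935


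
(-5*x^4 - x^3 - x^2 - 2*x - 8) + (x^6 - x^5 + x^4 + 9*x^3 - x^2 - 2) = x^6 - x^5 - 4*x^4 + 8*x^3 - 2*x^2 - 2*x - 10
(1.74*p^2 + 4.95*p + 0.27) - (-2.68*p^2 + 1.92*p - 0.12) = 4.42*p^2 + 3.03*p + 0.39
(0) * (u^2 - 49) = 0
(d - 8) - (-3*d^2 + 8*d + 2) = 3*d^2 - 7*d - 10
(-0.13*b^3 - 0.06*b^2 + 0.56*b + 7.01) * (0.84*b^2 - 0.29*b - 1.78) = -0.1092*b^5 - 0.0127*b^4 + 0.7192*b^3 + 5.8328*b^2 - 3.0297*b - 12.4778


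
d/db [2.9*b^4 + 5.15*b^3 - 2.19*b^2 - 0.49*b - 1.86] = 11.6*b^3 + 15.45*b^2 - 4.38*b - 0.49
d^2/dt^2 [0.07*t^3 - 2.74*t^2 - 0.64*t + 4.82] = 0.42*t - 5.48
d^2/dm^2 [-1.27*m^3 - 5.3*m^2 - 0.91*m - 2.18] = -7.62*m - 10.6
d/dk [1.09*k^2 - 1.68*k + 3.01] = 2.18*k - 1.68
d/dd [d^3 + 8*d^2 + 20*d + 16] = 3*d^2 + 16*d + 20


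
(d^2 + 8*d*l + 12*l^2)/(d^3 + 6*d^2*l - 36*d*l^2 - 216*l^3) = (d + 2*l)/(d^2 - 36*l^2)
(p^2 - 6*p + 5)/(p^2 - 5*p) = (p - 1)/p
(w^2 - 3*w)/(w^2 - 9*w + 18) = w/(w - 6)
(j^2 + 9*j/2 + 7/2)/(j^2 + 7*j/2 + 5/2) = (2*j + 7)/(2*j + 5)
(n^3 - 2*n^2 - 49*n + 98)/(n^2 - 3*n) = (n^3 - 2*n^2 - 49*n + 98)/(n*(n - 3))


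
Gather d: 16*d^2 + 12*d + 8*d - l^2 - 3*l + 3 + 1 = 16*d^2 + 20*d - l^2 - 3*l + 4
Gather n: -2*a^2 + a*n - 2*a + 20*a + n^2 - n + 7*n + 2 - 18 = -2*a^2 + 18*a + n^2 + n*(a + 6) - 16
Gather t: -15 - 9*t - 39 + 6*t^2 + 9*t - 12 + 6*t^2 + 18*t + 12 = 12*t^2 + 18*t - 54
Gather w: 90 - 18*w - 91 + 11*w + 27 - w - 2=24 - 8*w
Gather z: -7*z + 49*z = 42*z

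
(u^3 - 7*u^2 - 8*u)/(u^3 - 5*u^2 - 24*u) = (u + 1)/(u + 3)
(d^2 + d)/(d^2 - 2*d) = (d + 1)/(d - 2)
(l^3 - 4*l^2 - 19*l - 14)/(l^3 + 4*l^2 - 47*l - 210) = (l^2 + 3*l + 2)/(l^2 + 11*l + 30)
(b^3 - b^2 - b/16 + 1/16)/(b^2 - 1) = (b^2 - 1/16)/(b + 1)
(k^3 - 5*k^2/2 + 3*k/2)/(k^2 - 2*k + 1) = k*(2*k - 3)/(2*(k - 1))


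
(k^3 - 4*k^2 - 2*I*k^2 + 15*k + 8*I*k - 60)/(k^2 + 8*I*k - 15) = (k^2 - k*(4 + 5*I) + 20*I)/(k + 5*I)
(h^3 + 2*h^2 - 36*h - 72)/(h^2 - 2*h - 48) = (h^2 - 4*h - 12)/(h - 8)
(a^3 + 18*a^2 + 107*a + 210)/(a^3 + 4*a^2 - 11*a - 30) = (a^2 + 13*a + 42)/(a^2 - a - 6)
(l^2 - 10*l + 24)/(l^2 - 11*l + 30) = (l - 4)/(l - 5)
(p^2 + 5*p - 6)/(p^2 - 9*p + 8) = (p + 6)/(p - 8)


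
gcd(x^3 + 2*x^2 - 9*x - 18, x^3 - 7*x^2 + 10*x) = 1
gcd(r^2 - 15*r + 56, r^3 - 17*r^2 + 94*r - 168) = r - 7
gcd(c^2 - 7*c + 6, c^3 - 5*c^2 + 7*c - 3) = c - 1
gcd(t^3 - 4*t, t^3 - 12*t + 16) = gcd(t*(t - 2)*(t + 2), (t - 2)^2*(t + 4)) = t - 2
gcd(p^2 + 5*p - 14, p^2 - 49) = p + 7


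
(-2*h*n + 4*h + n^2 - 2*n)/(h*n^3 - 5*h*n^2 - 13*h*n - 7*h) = (2*h*n - 4*h - n^2 + 2*n)/(h*(-n^3 + 5*n^2 + 13*n + 7))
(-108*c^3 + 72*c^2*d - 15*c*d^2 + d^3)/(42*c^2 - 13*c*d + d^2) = (-18*c^2 + 9*c*d - d^2)/(7*c - d)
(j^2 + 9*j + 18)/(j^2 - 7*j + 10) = (j^2 + 9*j + 18)/(j^2 - 7*j + 10)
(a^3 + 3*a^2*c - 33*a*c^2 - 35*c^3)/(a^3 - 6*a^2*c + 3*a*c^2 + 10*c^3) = (a + 7*c)/(a - 2*c)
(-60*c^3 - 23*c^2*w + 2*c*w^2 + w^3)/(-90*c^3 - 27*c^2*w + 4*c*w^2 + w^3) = (4*c + w)/(6*c + w)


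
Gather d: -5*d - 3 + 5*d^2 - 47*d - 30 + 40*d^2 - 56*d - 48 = 45*d^2 - 108*d - 81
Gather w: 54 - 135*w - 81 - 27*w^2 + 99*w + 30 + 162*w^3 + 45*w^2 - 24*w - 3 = 162*w^3 + 18*w^2 - 60*w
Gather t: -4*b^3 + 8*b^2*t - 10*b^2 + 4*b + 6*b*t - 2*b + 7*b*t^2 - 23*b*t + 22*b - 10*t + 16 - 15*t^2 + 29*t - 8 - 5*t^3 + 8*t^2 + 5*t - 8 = -4*b^3 - 10*b^2 + 24*b - 5*t^3 + t^2*(7*b - 7) + t*(8*b^2 - 17*b + 24)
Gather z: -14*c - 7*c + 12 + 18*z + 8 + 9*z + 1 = -21*c + 27*z + 21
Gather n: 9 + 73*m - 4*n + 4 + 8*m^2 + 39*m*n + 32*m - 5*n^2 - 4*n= 8*m^2 + 105*m - 5*n^2 + n*(39*m - 8) + 13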